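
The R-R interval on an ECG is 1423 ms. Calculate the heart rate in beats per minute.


HR = 60 / RR_interval(s)
RR = 1423 ms = 1.423 s
HR = 60 / 1.423 = 42.16 bpm


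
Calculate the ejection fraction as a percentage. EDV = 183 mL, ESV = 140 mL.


SV = EDV - ESV = 183 - 140 = 43 mL
EF = SV/EDV * 100 = 43/183 * 100
EF = 23.5%


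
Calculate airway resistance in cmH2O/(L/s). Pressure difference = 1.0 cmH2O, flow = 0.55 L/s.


R = dP / flow
R = 1.0 / 0.55
R = 1.818 cmH2O/(L/s)


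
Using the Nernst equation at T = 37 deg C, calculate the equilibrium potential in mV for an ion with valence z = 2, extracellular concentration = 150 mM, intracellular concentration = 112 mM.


E = (RT/(zF)) * ln(C_out/C_in)
T = 37 + 273.15 = 310.15 K
E = (8.314 * 310.15 / (2 * 96485)) * ln(150/112)
E = 3.904 mV


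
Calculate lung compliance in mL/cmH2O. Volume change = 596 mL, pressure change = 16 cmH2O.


C = dV / dP
C = 596 / 16
C = 37.25 mL/cmH2O


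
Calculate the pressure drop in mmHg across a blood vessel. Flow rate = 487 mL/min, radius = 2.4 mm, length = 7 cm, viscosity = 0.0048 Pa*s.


dP = 8*mu*L*Q / (pi*r^4)
Q = 487 mL/min = 8.11667e-06 m^3/s
dP = 209.321 Pa = 209.321 / 133.322 mmHg = 1.57 mmHg


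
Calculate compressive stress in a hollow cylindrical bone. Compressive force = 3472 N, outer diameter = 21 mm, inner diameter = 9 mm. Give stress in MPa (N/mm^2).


A = pi*(r_o^2 - r_i^2)
r_o = 10.5 mm, r_i = 4.5 mm
A = 282.743 mm^2
sigma = F/A = 3472 / 282.743
sigma = 12.28 MPa


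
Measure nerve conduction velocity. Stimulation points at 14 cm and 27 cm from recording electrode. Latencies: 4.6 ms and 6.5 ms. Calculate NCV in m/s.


Distance = (27 - 14) / 100 = 0.13 m
dt = (6.5 - 4.6) / 1000 = 0.0019 s
NCV = dist / dt = 68.42 m/s


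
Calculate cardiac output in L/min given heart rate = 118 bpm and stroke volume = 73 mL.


CO = HR * SV
CO = 118 * 73 / 1000
CO = 8.614 L/min


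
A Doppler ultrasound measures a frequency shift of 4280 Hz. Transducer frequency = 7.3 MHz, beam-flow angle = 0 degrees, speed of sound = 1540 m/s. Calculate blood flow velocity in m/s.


v = fd * c / (2 * f0 * cos(theta))
v = 4280 * 1540 / (2 * 7.3000e+06 * cos(0))
v = 0.4515 m/s


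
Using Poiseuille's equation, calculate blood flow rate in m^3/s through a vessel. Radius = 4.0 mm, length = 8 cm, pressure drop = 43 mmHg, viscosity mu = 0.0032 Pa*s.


Q = pi*r^4*dP / (8*mu*L)
r = 0.004 m, L = 0.08 m
dP = 43 mmHg = 5732.846 Pa
Q = 0.002251 m^3/s


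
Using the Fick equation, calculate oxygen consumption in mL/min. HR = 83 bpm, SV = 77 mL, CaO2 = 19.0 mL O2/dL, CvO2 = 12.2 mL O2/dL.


CO = HR*SV = 83*77/1000 = 6.391 L/min
a-v O2 diff = 19.0 - 12.2 = 6.8 mL/dL
VO2 = CO * (CaO2-CvO2) * 10 dL/L
VO2 = 6.391 * 6.8 * 10
VO2 = 434.6 mL/min


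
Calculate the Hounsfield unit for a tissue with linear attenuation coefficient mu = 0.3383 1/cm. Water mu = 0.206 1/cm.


HU = ((mu_tissue - mu_water) / mu_water) * 1000
HU = ((0.3383 - 0.206) / 0.206) * 1000
HU = 642.2


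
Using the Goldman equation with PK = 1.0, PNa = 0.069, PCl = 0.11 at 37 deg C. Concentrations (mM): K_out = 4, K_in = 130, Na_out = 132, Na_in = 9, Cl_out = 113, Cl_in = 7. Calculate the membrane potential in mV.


Vm = (RT/F)*ln((PK*Ko + PNa*Nao + PCl*Cli)/(PK*Ki + PNa*Nai + PCl*Clo))
Numer = 13.878, Denom = 143.051
Vm = -62.35 mV


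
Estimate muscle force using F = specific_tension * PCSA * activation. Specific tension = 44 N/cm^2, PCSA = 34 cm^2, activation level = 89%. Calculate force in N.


F = sigma * PCSA * activation
F = 44 * 34 * 0.89
F = 1331 N


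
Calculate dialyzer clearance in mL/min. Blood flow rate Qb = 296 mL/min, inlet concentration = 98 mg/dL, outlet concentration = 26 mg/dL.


K = Qb * (Cb_in - Cb_out) / Cb_in
K = 296 * (98 - 26) / 98
K = 217.5 mL/min


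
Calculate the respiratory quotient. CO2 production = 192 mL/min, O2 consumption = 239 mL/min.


RQ = VCO2 / VO2
RQ = 192 / 239
RQ = 0.8033


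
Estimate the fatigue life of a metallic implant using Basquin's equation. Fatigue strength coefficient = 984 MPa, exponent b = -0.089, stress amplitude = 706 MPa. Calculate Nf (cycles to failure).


sigma_a = sigma_f' * (2Nf)^b
2Nf = (sigma_a/sigma_f')^(1/b)
2Nf = (706/984)^(1/-0.089)
2Nf = 41.698154
Nf = 20.85


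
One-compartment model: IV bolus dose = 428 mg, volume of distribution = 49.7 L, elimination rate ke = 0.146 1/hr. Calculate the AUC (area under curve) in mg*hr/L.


C0 = Dose/Vd = 428/49.7 = 8.61167 mg/L
AUC = C0/ke = 8.61167/0.146
AUC = 58.98 mg*hr/L


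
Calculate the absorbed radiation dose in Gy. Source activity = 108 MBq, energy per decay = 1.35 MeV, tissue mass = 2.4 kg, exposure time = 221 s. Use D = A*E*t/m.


A = 108 MBq = 1.0800e+08 Bq
E = 1.35 MeV = 2.1627e-13 J
D = A*E*t/m = 1.0800e+08*2.1627e-13*221/2.4
D = 0.002151 Gy


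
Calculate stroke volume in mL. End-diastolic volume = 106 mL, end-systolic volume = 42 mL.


SV = EDV - ESV
SV = 106 - 42
SV = 64 mL


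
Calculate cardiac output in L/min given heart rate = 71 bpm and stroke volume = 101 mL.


CO = HR * SV
CO = 71 * 101 / 1000
CO = 7.171 L/min


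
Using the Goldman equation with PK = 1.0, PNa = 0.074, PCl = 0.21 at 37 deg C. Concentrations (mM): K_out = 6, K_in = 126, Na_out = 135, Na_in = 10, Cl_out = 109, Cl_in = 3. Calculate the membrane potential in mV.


Vm = (RT/F)*ln((PK*Ko + PNa*Nao + PCl*Cli)/(PK*Ki + PNa*Nai + PCl*Clo))
Numer = 16.62, Denom = 149.63
Vm = -58.73 mV


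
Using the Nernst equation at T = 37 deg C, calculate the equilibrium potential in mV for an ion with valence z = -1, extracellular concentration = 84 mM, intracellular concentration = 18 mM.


E = (RT/(zF)) * ln(C_out/C_in)
T = 37 + 273.15 = 310.15 K
E = (8.314 * 310.15 / (-1 * 96485)) * ln(84/18)
E = -41.17 mV


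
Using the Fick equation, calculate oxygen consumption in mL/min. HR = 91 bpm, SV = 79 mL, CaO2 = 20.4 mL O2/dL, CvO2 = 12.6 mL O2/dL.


CO = HR*SV = 91*79/1000 = 7.189 L/min
a-v O2 diff = 20.4 - 12.6 = 7.8 mL/dL
VO2 = CO * (CaO2-CvO2) * 10 dL/L
VO2 = 7.189 * 7.8 * 10
VO2 = 560.7 mL/min


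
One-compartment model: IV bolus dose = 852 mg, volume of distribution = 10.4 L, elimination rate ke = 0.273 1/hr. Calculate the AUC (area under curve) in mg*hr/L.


C0 = Dose/Vd = 852/10.4 = 81.9231 mg/L
AUC = C0/ke = 81.9231/0.273
AUC = 300.1 mg*hr/L


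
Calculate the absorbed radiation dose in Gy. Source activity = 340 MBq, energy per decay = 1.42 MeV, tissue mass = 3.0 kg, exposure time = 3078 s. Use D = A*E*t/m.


A = 340 MBq = 3.4000e+08 Bq
E = 1.42 MeV = 2.27484e-13 J
D = A*E*t/m = 3.4000e+08*2.27484e-13*3078/3.0
D = 0.07936 Gy


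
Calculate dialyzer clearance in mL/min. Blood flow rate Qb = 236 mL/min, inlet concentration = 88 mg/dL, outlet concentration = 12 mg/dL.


K = Qb * (Cb_in - Cb_out) / Cb_in
K = 236 * (88 - 12) / 88
K = 203.8 mL/min


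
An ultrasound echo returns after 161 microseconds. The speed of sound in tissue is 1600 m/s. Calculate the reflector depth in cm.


depth = c * t / 2
t = 161 us = 1.6100e-04 s
depth = 1600 * 1.6100e-04 / 2
depth = 0.1288 m = 12.88 cm


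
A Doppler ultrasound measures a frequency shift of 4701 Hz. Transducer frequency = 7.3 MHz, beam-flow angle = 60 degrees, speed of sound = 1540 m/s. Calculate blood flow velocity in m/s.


v = fd * c / (2 * f0 * cos(theta))
v = 4701 * 1540 / (2 * 7.3000e+06 * cos(60))
v = 0.9917 m/s


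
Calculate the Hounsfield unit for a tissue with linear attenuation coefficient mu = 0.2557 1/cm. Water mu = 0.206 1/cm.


HU = ((mu_tissue - mu_water) / mu_water) * 1000
HU = ((0.2557 - 0.206) / 0.206) * 1000
HU = 241.3


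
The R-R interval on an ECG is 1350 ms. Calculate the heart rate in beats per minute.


HR = 60 / RR_interval(s)
RR = 1350 ms = 1.35 s
HR = 60 / 1.35 = 44.44 bpm


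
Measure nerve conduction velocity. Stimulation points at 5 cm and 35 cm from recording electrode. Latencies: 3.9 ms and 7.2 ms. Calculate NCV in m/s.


Distance = (35 - 5) / 100 = 0.3 m
dt = (7.2 - 3.9) / 1000 = 0.0033 s
NCV = dist / dt = 90.91 m/s


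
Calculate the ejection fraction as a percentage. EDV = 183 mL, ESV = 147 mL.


SV = EDV - ESV = 183 - 147 = 36 mL
EF = SV/EDV * 100 = 36/183 * 100
EF = 19.67%


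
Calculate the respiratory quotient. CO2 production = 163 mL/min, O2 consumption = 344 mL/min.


RQ = VCO2 / VO2
RQ = 163 / 344
RQ = 0.4738


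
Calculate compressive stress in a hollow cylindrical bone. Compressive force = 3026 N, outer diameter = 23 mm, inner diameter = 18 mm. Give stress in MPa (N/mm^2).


A = pi*(r_o^2 - r_i^2)
r_o = 11.5 mm, r_i = 9 mm
A = 161.007 mm^2
sigma = F/A = 3026 / 161.007
sigma = 18.79 MPa


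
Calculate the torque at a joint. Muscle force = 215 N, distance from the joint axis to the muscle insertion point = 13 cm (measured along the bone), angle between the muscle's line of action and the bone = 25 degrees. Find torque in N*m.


Torque = F * d * sin(theta)   (moment arm = d*sin(theta))
d = 13 cm = 0.13 m
Torque = 215 * 0.13 * sin(25)
Torque = 11.81 N*m


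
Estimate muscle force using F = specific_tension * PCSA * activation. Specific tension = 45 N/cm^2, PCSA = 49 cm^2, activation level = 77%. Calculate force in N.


F = sigma * PCSA * activation
F = 45 * 49 * 0.77
F = 1698 N


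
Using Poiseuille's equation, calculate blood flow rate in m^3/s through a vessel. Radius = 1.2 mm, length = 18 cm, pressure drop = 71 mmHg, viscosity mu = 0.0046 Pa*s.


Q = pi*r^4*dP / (8*mu*L)
r = 0.0012 m, L = 0.18 m
dP = 71 mmHg = 9465.862 Pa
Q = 9.3093e-06 m^3/s


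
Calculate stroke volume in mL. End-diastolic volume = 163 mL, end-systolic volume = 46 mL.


SV = EDV - ESV
SV = 163 - 46
SV = 117 mL


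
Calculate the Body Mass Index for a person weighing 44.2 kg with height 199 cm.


BMI = weight / height^2
height = 199 cm = 1.99 m
BMI = 44.2 / 1.99^2
BMI = 11.16 kg/m^2


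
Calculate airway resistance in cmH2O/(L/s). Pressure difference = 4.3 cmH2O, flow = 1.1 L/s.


R = dP / flow
R = 4.3 / 1.1
R = 3.909 cmH2O/(L/s)


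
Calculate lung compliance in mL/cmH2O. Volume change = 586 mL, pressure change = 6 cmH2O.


C = dV / dP
C = 586 / 6
C = 97.67 mL/cmH2O


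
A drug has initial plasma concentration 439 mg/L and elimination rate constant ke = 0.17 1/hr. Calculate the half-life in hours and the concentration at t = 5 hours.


t_half = ln(2) / ke = 0.693147 / 0.17 = 4.077 hr
C(t) = C0 * exp(-ke*t) = 439 * exp(-0.17*5)
C(5) = 187.6 mg/L


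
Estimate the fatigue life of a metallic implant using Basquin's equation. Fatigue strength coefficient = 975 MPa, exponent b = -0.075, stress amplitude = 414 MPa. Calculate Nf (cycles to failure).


sigma_a = sigma_f' * (2Nf)^b
2Nf = (sigma_a/sigma_f')^(1/b)
2Nf = (414/975)^(1/-0.075)
2Nf = 91213.053
Nf = 4.561e+04


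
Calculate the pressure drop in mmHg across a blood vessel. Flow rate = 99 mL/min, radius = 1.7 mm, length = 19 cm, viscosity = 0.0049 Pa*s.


dP = 8*mu*L*Q / (pi*r^4)
Q = 99 mL/min = 1.65e-06 m^3/s
dP = 468.358 Pa = 468.358 / 133.322 mmHg = 3.513 mmHg


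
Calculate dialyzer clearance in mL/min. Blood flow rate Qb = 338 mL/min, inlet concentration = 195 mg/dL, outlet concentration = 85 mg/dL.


K = Qb * (Cb_in - Cb_out) / Cb_in
K = 338 * (195 - 85) / 195
K = 190.7 mL/min


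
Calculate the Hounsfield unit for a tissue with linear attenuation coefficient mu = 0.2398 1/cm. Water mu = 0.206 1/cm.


HU = ((mu_tissue - mu_water) / mu_water) * 1000
HU = ((0.2398 - 0.206) / 0.206) * 1000
HU = 164.1


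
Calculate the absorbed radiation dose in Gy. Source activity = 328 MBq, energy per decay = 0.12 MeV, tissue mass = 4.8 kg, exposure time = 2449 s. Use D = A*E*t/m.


A = 328 MBq = 3.2800e+08 Bq
E = 0.12 MeV = 1.9224e-14 J
D = A*E*t/m = 3.2800e+08*1.9224e-14*2449/4.8
D = 0.003217 Gy


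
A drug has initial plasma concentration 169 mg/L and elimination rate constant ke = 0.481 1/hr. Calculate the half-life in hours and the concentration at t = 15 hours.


t_half = ln(2) / ke = 0.693147 / 0.481 = 1.441 hr
C(t) = C0 * exp(-ke*t) = 169 * exp(-0.481*15)
C(15) = 0.1243 mg/L


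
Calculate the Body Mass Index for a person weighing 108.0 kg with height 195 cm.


BMI = weight / height^2
height = 195 cm = 1.95 m
BMI = 108.0 / 1.95^2
BMI = 28.4 kg/m^2


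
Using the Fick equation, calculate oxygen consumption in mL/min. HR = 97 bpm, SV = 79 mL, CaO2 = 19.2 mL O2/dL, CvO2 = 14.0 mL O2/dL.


CO = HR*SV = 97*79/1000 = 7.663 L/min
a-v O2 diff = 19.2 - 14.0 = 5.2 mL/dL
VO2 = CO * (CaO2-CvO2) * 10 dL/L
VO2 = 7.663 * 5.2 * 10
VO2 = 398.5 mL/min


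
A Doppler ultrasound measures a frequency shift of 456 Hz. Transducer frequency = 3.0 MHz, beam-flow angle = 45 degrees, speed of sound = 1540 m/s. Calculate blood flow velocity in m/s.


v = fd * c / (2 * f0 * cos(theta))
v = 456 * 1540 / (2 * 3.0000e+06 * cos(45))
v = 0.1655 m/s


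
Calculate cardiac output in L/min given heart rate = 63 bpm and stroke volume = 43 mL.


CO = HR * SV
CO = 63 * 43 / 1000
CO = 2.709 L/min


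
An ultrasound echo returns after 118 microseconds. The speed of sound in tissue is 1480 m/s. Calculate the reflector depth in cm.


depth = c * t / 2
t = 118 us = 1.1800e-04 s
depth = 1480 * 1.1800e-04 / 2
depth = 0.08732 m = 8.732 cm


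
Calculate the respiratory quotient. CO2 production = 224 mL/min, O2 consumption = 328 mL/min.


RQ = VCO2 / VO2
RQ = 224 / 328
RQ = 0.6829


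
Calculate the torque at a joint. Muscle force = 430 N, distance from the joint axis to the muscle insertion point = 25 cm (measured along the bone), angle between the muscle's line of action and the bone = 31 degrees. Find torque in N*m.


Torque = F * d * sin(theta)   (moment arm = d*sin(theta))
d = 25 cm = 0.25 m
Torque = 430 * 0.25 * sin(31)
Torque = 55.37 N*m


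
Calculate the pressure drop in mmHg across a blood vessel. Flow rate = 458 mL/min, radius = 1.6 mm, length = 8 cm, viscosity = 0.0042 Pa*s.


dP = 8*mu*L*Q / (pi*r^4)
Q = 458 mL/min = 7.63333e-06 m^3/s
dP = 996.583 Pa = 996.583 / 133.322 mmHg = 7.475 mmHg


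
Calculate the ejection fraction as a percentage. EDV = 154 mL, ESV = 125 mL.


SV = EDV - ESV = 154 - 125 = 29 mL
EF = SV/EDV * 100 = 29/154 * 100
EF = 18.83%


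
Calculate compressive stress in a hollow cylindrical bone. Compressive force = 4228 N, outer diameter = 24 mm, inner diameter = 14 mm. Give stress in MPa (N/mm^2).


A = pi*(r_o^2 - r_i^2)
r_o = 12 mm, r_i = 7 mm
A = 298.451 mm^2
sigma = F/A = 4228 / 298.451
sigma = 14.17 MPa


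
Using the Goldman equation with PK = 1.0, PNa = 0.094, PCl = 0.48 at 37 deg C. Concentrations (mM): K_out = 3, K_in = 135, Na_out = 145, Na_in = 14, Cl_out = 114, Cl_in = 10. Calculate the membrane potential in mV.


Vm = (RT/F)*ln((PK*Ko + PNa*Nao + PCl*Cli)/(PK*Ki + PNa*Nai + PCl*Clo))
Numer = 21.43, Denom = 191.036
Vm = -58.47 mV


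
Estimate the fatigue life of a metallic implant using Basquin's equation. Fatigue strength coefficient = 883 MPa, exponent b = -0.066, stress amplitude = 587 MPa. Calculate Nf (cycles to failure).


sigma_a = sigma_f' * (2Nf)^b
2Nf = (sigma_a/sigma_f')^(1/b)
2Nf = (587/883)^(1/-0.066)
2Nf = 486.07815
Nf = 243


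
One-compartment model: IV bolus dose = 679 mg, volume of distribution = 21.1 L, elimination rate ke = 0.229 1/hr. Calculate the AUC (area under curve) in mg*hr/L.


C0 = Dose/Vd = 679/21.1 = 32.1801 mg/L
AUC = C0/ke = 32.1801/0.229
AUC = 140.5 mg*hr/L


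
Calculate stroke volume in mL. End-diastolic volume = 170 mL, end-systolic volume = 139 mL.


SV = EDV - ESV
SV = 170 - 139
SV = 31 mL


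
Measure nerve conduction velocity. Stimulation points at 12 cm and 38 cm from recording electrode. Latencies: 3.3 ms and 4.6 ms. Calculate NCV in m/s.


Distance = (38 - 12) / 100 = 0.26 m
dt = (4.6 - 3.3) / 1000 = 0.0013 s
NCV = dist / dt = 200 m/s


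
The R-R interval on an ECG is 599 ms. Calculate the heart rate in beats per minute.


HR = 60 / RR_interval(s)
RR = 599 ms = 0.599 s
HR = 60 / 0.599 = 100.2 bpm


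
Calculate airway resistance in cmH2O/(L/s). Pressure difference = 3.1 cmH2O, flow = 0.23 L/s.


R = dP / flow
R = 3.1 / 0.23
R = 13.48 cmH2O/(L/s)


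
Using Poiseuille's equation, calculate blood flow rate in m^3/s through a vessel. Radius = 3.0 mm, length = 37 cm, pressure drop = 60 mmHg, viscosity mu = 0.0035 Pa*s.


Q = pi*r^4*dP / (8*mu*L)
r = 0.003 m, L = 0.37 m
dP = 60 mmHg = 7999.32 Pa
Q = 1.9648e-04 m^3/s


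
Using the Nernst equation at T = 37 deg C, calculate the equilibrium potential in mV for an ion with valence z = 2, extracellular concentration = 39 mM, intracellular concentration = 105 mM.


E = (RT/(zF)) * ln(C_out/C_in)
T = 37 + 273.15 = 310.15 K
E = (8.314 * 310.15 / (2 * 96485)) * ln(39/105)
E = -13.23 mV


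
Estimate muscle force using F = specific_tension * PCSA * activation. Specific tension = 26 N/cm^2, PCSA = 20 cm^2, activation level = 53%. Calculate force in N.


F = sigma * PCSA * activation
F = 26 * 20 * 0.53
F = 275.6 N


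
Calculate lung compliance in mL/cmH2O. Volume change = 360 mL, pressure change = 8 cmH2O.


C = dV / dP
C = 360 / 8
C = 45 mL/cmH2O


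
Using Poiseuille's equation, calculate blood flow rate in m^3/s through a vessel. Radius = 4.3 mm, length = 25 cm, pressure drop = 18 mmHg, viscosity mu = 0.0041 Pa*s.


Q = pi*r^4*dP / (8*mu*L)
r = 0.0043 m, L = 0.25 m
dP = 18 mmHg = 2399.796 Pa
Q = 3.1433e-04 m^3/s


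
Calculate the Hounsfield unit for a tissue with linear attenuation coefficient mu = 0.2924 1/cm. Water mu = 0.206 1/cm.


HU = ((mu_tissue - mu_water) / mu_water) * 1000
HU = ((0.2924 - 0.206) / 0.206) * 1000
HU = 419.4


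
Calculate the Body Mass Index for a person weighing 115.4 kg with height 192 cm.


BMI = weight / height^2
height = 192 cm = 1.92 m
BMI = 115.4 / 1.92^2
BMI = 31.3 kg/m^2


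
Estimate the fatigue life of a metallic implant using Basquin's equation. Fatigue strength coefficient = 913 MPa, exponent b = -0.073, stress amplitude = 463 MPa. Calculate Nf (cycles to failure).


sigma_a = sigma_f' * (2Nf)^b
2Nf = (sigma_a/sigma_f')^(1/b)
2Nf = (463/913)^(1/-0.073)
2Nf = 10954.337
Nf = 5477


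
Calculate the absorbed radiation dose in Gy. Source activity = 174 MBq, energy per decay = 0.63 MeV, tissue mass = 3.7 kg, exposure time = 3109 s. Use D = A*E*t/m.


A = 174 MBq = 1.7400e+08 Bq
E = 0.63 MeV = 1.00926e-13 J
D = A*E*t/m = 1.7400e+08*1.00926e-13*3109/3.7
D = 0.01476 Gy


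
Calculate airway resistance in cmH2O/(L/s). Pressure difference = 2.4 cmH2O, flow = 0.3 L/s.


R = dP / flow
R = 2.4 / 0.3
R = 8 cmH2O/(L/s)


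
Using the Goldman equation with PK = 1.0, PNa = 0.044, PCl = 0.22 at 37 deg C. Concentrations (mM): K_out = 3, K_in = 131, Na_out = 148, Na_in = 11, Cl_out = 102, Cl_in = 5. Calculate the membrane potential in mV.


Vm = (RT/F)*ln((PK*Ko + PNa*Nao + PCl*Cli)/(PK*Ki + PNa*Nai + PCl*Clo))
Numer = 10.612, Denom = 153.924
Vm = -71.48 mV


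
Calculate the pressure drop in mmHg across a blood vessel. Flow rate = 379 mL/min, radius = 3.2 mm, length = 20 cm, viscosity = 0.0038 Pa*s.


dP = 8*mu*L*Q / (pi*r^4)
Q = 379 mL/min = 6.31667e-06 m^3/s
dP = 116.585 Pa = 116.585 / 133.322 mmHg = 0.8745 mmHg


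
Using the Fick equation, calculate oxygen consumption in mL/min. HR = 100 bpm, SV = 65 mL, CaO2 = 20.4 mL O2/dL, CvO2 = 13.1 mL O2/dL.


CO = HR*SV = 100*65/1000 = 6.5 L/min
a-v O2 diff = 20.4 - 13.1 = 7.3 mL/dL
VO2 = CO * (CaO2-CvO2) * 10 dL/L
VO2 = 6.5 * 7.3 * 10
VO2 = 474.5 mL/min


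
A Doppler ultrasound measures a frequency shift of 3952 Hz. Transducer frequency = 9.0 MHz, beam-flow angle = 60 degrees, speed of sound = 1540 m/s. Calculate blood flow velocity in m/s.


v = fd * c / (2 * f0 * cos(theta))
v = 3952 * 1540 / (2 * 9.0000e+06 * cos(60))
v = 0.6762 m/s


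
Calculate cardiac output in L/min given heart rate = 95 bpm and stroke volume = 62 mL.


CO = HR * SV
CO = 95 * 62 / 1000
CO = 5.89 L/min


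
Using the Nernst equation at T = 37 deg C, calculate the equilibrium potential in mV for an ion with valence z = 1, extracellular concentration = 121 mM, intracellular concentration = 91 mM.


E = (RT/(zF)) * ln(C_out/C_in)
T = 37 + 273.15 = 310.15 K
E = (8.314 * 310.15 / (1 * 96485)) * ln(121/91)
E = 7.615 mV


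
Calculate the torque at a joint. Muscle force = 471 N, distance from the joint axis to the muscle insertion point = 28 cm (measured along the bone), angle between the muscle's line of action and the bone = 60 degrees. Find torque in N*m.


Torque = F * d * sin(theta)   (moment arm = d*sin(theta))
d = 28 cm = 0.28 m
Torque = 471 * 0.28 * sin(60)
Torque = 114.2 N*m


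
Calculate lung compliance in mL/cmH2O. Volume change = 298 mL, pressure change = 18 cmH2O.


C = dV / dP
C = 298 / 18
C = 16.56 mL/cmH2O


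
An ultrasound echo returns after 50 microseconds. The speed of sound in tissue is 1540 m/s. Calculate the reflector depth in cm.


depth = c * t / 2
t = 50 us = 5.0000e-05 s
depth = 1540 * 5.0000e-05 / 2
depth = 0.0385 m = 3.85 cm


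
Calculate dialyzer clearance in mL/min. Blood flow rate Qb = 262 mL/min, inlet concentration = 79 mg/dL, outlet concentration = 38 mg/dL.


K = Qb * (Cb_in - Cb_out) / Cb_in
K = 262 * (79 - 38) / 79
K = 136 mL/min


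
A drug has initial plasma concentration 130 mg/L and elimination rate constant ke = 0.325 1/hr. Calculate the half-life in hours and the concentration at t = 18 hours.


t_half = ln(2) / ke = 0.693147 / 0.325 = 2.133 hr
C(t) = C0 * exp(-ke*t) = 130 * exp(-0.325*18)
C(18) = 0.3744 mg/L


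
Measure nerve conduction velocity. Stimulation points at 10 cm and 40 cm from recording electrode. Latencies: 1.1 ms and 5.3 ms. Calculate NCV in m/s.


Distance = (40 - 10) / 100 = 0.3 m
dt = (5.3 - 1.1) / 1000 = 0.0042 s
NCV = dist / dt = 71.43 m/s


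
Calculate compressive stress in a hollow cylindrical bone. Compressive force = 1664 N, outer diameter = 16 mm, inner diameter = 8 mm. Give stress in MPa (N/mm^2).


A = pi*(r_o^2 - r_i^2)
r_o = 8 mm, r_i = 4 mm
A = 150.796 mm^2
sigma = F/A = 1664 / 150.796
sigma = 11.03 MPa


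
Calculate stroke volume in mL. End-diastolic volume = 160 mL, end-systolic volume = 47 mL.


SV = EDV - ESV
SV = 160 - 47
SV = 113 mL


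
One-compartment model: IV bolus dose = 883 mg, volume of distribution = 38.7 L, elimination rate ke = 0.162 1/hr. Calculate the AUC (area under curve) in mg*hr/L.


C0 = Dose/Vd = 883/38.7 = 22.8165 mg/L
AUC = C0/ke = 22.8165/0.162
AUC = 140.8 mg*hr/L


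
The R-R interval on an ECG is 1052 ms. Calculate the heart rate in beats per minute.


HR = 60 / RR_interval(s)
RR = 1052 ms = 1.052 s
HR = 60 / 1.052 = 57.03 bpm


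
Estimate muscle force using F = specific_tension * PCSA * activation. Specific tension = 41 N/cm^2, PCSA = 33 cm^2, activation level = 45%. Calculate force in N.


F = sigma * PCSA * activation
F = 41 * 33 * 0.45
F = 608.9 N


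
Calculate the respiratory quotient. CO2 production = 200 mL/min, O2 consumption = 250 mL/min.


RQ = VCO2 / VO2
RQ = 200 / 250
RQ = 0.8


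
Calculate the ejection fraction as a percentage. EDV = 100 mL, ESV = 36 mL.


SV = EDV - ESV = 100 - 36 = 64 mL
EF = SV/EDV * 100 = 64/100 * 100
EF = 64%


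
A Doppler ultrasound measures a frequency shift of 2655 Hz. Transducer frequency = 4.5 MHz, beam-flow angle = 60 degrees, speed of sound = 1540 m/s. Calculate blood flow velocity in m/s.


v = fd * c / (2 * f0 * cos(theta))
v = 2655 * 1540 / (2 * 4.5000e+06 * cos(60))
v = 0.9086 m/s


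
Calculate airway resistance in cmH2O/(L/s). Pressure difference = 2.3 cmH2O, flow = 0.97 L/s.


R = dP / flow
R = 2.3 / 0.97
R = 2.371 cmH2O/(L/s)


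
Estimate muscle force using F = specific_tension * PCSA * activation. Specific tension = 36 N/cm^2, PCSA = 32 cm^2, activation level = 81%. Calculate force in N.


F = sigma * PCSA * activation
F = 36 * 32 * 0.81
F = 933.1 N


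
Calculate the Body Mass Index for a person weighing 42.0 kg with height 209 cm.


BMI = weight / height^2
height = 209 cm = 2.09 m
BMI = 42.0 / 2.09^2
BMI = 9.615 kg/m^2


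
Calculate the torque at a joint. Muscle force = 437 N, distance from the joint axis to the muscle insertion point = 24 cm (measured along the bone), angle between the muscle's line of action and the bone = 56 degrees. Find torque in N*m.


Torque = F * d * sin(theta)   (moment arm = d*sin(theta))
d = 24 cm = 0.24 m
Torque = 437 * 0.24 * sin(56)
Torque = 86.95 N*m


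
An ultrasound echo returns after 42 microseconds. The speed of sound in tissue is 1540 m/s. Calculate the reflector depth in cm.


depth = c * t / 2
t = 42 us = 4.2000e-05 s
depth = 1540 * 4.2000e-05 / 2
depth = 0.03234 m = 3.234 cm


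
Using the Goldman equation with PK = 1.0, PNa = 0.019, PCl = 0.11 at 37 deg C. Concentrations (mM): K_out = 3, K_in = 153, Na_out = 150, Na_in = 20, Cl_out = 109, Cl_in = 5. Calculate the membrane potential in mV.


Vm = (RT/F)*ln((PK*Ko + PNa*Nao + PCl*Cli)/(PK*Ki + PNa*Nai + PCl*Clo))
Numer = 6.4, Denom = 165.37
Vm = -86.91 mV


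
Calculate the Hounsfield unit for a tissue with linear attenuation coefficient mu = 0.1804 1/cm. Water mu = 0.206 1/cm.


HU = ((mu_tissue - mu_water) / mu_water) * 1000
HU = ((0.1804 - 0.206) / 0.206) * 1000
HU = -124.3


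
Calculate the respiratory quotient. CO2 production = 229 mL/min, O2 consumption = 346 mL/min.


RQ = VCO2 / VO2
RQ = 229 / 346
RQ = 0.6618


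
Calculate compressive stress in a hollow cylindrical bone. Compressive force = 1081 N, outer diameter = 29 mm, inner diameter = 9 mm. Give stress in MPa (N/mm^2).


A = pi*(r_o^2 - r_i^2)
r_o = 14.5 mm, r_i = 4.5 mm
A = 596.903 mm^2
sigma = F/A = 1081 / 596.903
sigma = 1.811 MPa


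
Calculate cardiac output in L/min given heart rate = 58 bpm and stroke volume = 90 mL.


CO = HR * SV
CO = 58 * 90 / 1000
CO = 5.22 L/min


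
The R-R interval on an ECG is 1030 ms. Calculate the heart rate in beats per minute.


HR = 60 / RR_interval(s)
RR = 1030 ms = 1.03 s
HR = 60 / 1.03 = 58.25 bpm


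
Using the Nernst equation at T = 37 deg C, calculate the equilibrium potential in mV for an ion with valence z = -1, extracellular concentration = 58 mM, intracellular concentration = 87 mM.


E = (RT/(zF)) * ln(C_out/C_in)
T = 37 + 273.15 = 310.15 K
E = (8.314 * 310.15 / (-1 * 96485)) * ln(58/87)
E = 10.84 mV


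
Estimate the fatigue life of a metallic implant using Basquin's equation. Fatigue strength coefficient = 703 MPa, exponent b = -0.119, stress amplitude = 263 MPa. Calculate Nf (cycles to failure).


sigma_a = sigma_f' * (2Nf)^b
2Nf = (sigma_a/sigma_f')^(1/b)
2Nf = (263/703)^(1/-0.119)
2Nf = 3874.6434
Nf = 1937


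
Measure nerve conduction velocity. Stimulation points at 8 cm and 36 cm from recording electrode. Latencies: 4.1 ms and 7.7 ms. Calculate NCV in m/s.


Distance = (36 - 8) / 100 = 0.28 m
dt = (7.7 - 4.1) / 1000 = 0.0036 s
NCV = dist / dt = 77.78 m/s


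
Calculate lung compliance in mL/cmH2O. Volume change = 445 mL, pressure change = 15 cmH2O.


C = dV / dP
C = 445 / 15
C = 29.67 mL/cmH2O


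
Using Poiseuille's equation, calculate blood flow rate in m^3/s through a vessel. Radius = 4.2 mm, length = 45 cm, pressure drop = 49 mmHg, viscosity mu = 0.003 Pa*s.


Q = pi*r^4*dP / (8*mu*L)
r = 0.0042 m, L = 0.45 m
dP = 49 mmHg = 6532.778 Pa
Q = 5.9132e-04 m^3/s


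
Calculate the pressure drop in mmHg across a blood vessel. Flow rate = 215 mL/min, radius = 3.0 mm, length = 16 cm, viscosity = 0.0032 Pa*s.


dP = 8*mu*L*Q / (pi*r^4)
Q = 215 mL/min = 3.58333e-06 m^3/s
dP = 57.6782 Pa = 57.6782 / 133.322 mmHg = 0.4326 mmHg


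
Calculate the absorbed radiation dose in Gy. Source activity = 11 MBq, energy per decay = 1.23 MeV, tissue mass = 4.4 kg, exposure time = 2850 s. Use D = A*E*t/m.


A = 11 MBq = 1.1000e+07 Bq
E = 1.23 MeV = 1.97046e-13 J
D = A*E*t/m = 1.1000e+07*1.97046e-13*2850/4.4
D = 0.001404 Gy


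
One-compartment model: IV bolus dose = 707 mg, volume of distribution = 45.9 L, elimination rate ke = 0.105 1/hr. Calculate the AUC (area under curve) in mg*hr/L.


C0 = Dose/Vd = 707/45.9 = 15.4031 mg/L
AUC = C0/ke = 15.4031/0.105
AUC = 146.7 mg*hr/L


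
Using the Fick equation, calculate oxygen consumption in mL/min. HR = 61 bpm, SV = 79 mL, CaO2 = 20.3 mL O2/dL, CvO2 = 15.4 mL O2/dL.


CO = HR*SV = 61*79/1000 = 4.819 L/min
a-v O2 diff = 20.3 - 15.4 = 4.9 mL/dL
VO2 = CO * (CaO2-CvO2) * 10 dL/L
VO2 = 4.819 * 4.9 * 10
VO2 = 236.1 mL/min


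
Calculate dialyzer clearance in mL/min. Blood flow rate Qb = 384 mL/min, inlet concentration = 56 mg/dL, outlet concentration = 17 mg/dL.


K = Qb * (Cb_in - Cb_out) / Cb_in
K = 384 * (56 - 17) / 56
K = 267.4 mL/min


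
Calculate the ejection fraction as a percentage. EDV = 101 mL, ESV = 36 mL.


SV = EDV - ESV = 101 - 36 = 65 mL
EF = SV/EDV * 100 = 65/101 * 100
EF = 64.36%


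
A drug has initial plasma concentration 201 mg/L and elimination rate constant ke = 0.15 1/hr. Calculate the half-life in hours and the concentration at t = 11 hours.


t_half = ln(2) / ke = 0.693147 / 0.15 = 4.621 hr
C(t) = C0 * exp(-ke*t) = 201 * exp(-0.15*11)
C(11) = 38.6 mg/L


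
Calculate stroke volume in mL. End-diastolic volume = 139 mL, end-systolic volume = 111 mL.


SV = EDV - ESV
SV = 139 - 111
SV = 28 mL


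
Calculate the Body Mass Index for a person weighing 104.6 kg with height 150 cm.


BMI = weight / height^2
height = 150 cm = 1.5 m
BMI = 104.6 / 1.5^2
BMI = 46.49 kg/m^2


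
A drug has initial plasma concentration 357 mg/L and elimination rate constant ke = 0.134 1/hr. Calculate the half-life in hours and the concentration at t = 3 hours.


t_half = ln(2) / ke = 0.693147 / 0.134 = 5.173 hr
C(t) = C0 * exp(-ke*t) = 357 * exp(-0.134*3)
C(3) = 238.8 mg/L


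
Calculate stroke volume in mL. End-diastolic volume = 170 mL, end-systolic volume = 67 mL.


SV = EDV - ESV
SV = 170 - 67
SV = 103 mL


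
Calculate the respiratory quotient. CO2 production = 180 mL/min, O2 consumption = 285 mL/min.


RQ = VCO2 / VO2
RQ = 180 / 285
RQ = 0.6316


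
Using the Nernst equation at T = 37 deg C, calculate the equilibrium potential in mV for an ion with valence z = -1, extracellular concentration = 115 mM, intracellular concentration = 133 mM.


E = (RT/(zF)) * ln(C_out/C_in)
T = 37 + 273.15 = 310.15 K
E = (8.314 * 310.15 / (-1 * 96485)) * ln(115/133)
E = 3.886 mV


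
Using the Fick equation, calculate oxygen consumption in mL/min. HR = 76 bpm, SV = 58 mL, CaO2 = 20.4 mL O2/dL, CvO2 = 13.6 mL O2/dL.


CO = HR*SV = 76*58/1000 = 4.408 L/min
a-v O2 diff = 20.4 - 13.6 = 6.8 mL/dL
VO2 = CO * (CaO2-CvO2) * 10 dL/L
VO2 = 4.408 * 6.8 * 10
VO2 = 299.7 mL/min


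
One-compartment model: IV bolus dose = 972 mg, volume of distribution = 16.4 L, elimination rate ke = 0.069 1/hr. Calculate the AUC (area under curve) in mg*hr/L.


C0 = Dose/Vd = 972/16.4 = 59.2683 mg/L
AUC = C0/ke = 59.2683/0.069
AUC = 859 mg*hr/L


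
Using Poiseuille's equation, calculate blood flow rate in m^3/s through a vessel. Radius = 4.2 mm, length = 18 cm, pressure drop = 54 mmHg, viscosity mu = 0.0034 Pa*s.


Q = pi*r^4*dP / (8*mu*L)
r = 0.0042 m, L = 0.18 m
dP = 54 mmHg = 7199.388 Pa
Q = 0.001437 m^3/s


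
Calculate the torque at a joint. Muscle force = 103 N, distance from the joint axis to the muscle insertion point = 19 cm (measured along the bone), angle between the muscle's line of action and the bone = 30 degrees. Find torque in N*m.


Torque = F * d * sin(theta)   (moment arm = d*sin(theta))
d = 19 cm = 0.19 m
Torque = 103 * 0.19 * sin(30)
Torque = 9.785 N*m


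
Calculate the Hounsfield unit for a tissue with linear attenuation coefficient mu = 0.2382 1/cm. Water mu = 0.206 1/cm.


HU = ((mu_tissue - mu_water) / mu_water) * 1000
HU = ((0.2382 - 0.206) / 0.206) * 1000
HU = 156.3


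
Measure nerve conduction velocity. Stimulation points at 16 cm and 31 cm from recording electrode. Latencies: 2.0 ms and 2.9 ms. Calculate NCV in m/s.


Distance = (31 - 16) / 100 = 0.15 m
dt = (2.9 - 2.0) / 1000 = 9.0000e-04 s
NCV = dist / dt = 166.7 m/s


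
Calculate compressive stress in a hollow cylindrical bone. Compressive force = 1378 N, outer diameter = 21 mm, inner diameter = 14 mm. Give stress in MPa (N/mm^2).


A = pi*(r_o^2 - r_i^2)
r_o = 10.5 mm, r_i = 7 mm
A = 192.423 mm^2
sigma = F/A = 1378 / 192.423
sigma = 7.161 MPa


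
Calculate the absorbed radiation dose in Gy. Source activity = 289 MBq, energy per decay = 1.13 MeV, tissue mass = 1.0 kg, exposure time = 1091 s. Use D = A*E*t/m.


A = 289 MBq = 2.8900e+08 Bq
E = 1.13 MeV = 1.81026e-13 J
D = A*E*t/m = 2.8900e+08*1.81026e-13*1091/1.0
D = 0.05708 Gy


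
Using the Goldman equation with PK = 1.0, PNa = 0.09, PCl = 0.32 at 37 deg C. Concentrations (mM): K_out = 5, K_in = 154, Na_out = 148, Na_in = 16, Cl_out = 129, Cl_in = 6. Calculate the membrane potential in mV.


Vm = (RT/F)*ln((PK*Ko + PNa*Nao + PCl*Cli)/(PK*Ki + PNa*Nai + PCl*Clo))
Numer = 20.24, Denom = 196.72
Vm = -60.78 mV


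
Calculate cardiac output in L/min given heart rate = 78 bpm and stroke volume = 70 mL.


CO = HR * SV
CO = 78 * 70 / 1000
CO = 5.46 L/min


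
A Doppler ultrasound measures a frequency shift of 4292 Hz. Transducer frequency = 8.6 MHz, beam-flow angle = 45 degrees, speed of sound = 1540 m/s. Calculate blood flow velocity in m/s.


v = fd * c / (2 * f0 * cos(theta))
v = 4292 * 1540 / (2 * 8.6000e+06 * cos(45))
v = 0.5435 m/s


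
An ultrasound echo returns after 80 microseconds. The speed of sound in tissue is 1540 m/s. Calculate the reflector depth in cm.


depth = c * t / 2
t = 80 us = 8.0000e-05 s
depth = 1540 * 8.0000e-05 / 2
depth = 0.0616 m = 6.16 cm


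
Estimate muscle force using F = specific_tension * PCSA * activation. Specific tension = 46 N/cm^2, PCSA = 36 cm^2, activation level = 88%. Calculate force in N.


F = sigma * PCSA * activation
F = 46 * 36 * 0.88
F = 1457 N


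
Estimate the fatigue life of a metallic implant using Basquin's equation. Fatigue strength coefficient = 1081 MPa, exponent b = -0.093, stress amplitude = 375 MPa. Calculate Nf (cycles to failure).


sigma_a = sigma_f' * (2Nf)^b
2Nf = (sigma_a/sigma_f')^(1/b)
2Nf = (375/1081)^(1/-0.093)
2Nf = 87907.532
Nf = 4.395e+04


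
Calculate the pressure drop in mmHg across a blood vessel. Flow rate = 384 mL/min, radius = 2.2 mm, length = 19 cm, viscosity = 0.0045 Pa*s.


dP = 8*mu*L*Q / (pi*r^4)
Q = 384 mL/min = 6.4e-06 m^3/s
dP = 594.834 Pa = 594.834 / 133.322 mmHg = 4.462 mmHg


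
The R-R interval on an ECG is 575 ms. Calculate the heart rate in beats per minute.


HR = 60 / RR_interval(s)
RR = 575 ms = 0.575 s
HR = 60 / 0.575 = 104.3 bpm


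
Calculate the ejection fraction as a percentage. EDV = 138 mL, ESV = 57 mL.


SV = EDV - ESV = 138 - 57 = 81 mL
EF = SV/EDV * 100 = 81/138 * 100
EF = 58.7%


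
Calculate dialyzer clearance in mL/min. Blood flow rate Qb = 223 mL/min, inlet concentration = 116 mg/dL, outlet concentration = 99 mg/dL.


K = Qb * (Cb_in - Cb_out) / Cb_in
K = 223 * (116 - 99) / 116
K = 32.68 mL/min


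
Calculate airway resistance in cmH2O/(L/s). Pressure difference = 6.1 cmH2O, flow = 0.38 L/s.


R = dP / flow
R = 6.1 / 0.38
R = 16.05 cmH2O/(L/s)


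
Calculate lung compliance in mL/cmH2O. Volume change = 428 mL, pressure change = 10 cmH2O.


C = dV / dP
C = 428 / 10
C = 42.8 mL/cmH2O


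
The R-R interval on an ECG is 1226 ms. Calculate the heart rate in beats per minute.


HR = 60 / RR_interval(s)
RR = 1226 ms = 1.226 s
HR = 60 / 1.226 = 48.94 bpm


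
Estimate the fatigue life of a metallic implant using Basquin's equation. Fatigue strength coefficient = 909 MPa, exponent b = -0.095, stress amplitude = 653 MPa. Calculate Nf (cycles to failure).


sigma_a = sigma_f' * (2Nf)^b
2Nf = (sigma_a/sigma_f')^(1/b)
2Nf = (653/909)^(1/-0.095)
2Nf = 32.517163
Nf = 16.26


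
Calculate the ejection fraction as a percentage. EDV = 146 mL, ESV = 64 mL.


SV = EDV - ESV = 146 - 64 = 82 mL
EF = SV/EDV * 100 = 82/146 * 100
EF = 56.16%


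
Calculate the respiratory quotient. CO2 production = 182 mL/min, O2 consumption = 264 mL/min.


RQ = VCO2 / VO2
RQ = 182 / 264
RQ = 0.6894


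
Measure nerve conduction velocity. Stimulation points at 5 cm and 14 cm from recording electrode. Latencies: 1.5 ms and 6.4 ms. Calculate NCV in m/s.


Distance = (14 - 5) / 100 = 0.09 m
dt = (6.4 - 1.5) / 1000 = 0.0049 s
NCV = dist / dt = 18.37 m/s


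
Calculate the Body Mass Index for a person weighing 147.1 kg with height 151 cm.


BMI = weight / height^2
height = 151 cm = 1.51 m
BMI = 147.1 / 1.51^2
BMI = 64.51 kg/m^2


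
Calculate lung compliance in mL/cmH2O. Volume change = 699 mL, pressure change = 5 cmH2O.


C = dV / dP
C = 699 / 5
C = 139.8 mL/cmH2O


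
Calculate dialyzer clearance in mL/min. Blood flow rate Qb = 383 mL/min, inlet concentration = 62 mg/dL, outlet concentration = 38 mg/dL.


K = Qb * (Cb_in - Cb_out) / Cb_in
K = 383 * (62 - 38) / 62
K = 148.3 mL/min


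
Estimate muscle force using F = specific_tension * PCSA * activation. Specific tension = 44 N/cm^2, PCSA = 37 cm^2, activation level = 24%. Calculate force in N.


F = sigma * PCSA * activation
F = 44 * 37 * 0.24
F = 390.7 N


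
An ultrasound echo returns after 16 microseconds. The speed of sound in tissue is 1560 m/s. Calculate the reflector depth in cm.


depth = c * t / 2
t = 16 us = 1.6000e-05 s
depth = 1560 * 1.6000e-05 / 2
depth = 0.01248 m = 1.248 cm


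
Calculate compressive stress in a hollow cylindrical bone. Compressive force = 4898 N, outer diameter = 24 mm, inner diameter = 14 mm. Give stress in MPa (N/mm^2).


A = pi*(r_o^2 - r_i^2)
r_o = 12 mm, r_i = 7 mm
A = 298.451 mm^2
sigma = F/A = 4898 / 298.451
sigma = 16.41 MPa


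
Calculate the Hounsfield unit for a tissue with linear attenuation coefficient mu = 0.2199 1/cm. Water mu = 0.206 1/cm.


HU = ((mu_tissue - mu_water) / mu_water) * 1000
HU = ((0.2199 - 0.206) / 0.206) * 1000
HU = 67.48


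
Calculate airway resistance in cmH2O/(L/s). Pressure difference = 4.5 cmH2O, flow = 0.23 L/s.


R = dP / flow
R = 4.5 / 0.23
R = 19.57 cmH2O/(L/s)


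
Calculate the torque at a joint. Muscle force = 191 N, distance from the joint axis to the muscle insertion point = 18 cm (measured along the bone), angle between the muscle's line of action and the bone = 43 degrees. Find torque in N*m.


Torque = F * d * sin(theta)   (moment arm = d*sin(theta))
d = 18 cm = 0.18 m
Torque = 191 * 0.18 * sin(43)
Torque = 23.45 N*m


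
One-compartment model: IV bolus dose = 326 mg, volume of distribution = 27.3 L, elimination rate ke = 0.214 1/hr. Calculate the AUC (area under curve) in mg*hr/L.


C0 = Dose/Vd = 326/27.3 = 11.9414 mg/L
AUC = C0/ke = 11.9414/0.214
AUC = 55.8 mg*hr/L


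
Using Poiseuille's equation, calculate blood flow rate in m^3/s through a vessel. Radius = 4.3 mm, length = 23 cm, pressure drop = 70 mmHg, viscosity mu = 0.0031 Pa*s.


Q = pi*r^4*dP / (8*mu*L)
r = 0.0043 m, L = 0.23 m
dP = 70 mmHg = 9332.54 Pa
Q = 0.001757 m^3/s


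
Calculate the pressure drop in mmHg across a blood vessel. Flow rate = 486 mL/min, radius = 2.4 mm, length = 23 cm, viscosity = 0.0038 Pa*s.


dP = 8*mu*L*Q / (pi*r^4)
Q = 486 mL/min = 8.1e-06 m^3/s
dP = 543.365 Pa = 543.365 / 133.322 mmHg = 4.076 mmHg


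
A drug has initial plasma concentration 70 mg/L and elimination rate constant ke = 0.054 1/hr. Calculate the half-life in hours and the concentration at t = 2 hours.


t_half = ln(2) / ke = 0.693147 / 0.054 = 12.84 hr
C(t) = C0 * exp(-ke*t) = 70 * exp(-0.054*2)
C(2) = 62.83 mg/L
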